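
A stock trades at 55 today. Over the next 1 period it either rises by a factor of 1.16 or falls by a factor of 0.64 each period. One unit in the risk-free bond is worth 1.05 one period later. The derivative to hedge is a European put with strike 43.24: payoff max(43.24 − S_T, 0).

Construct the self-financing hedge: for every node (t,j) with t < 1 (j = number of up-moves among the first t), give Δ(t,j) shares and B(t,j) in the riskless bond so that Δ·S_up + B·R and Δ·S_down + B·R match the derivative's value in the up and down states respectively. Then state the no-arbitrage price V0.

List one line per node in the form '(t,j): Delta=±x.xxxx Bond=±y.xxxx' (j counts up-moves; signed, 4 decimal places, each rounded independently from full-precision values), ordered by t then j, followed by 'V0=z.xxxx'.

(0,0): Delta=-0.2811 Bond=17.0813
V0=1.6198

Under the risk-neutral measure, an up-move has probability p* = (R−d)/(u−d) = 0.7885 and values discount at R = 1.05.
Payoff layer (t=1): V(1,0)=8.0400, V(1,1)=0.0000
(0,0): S=55.0000. Δ = (V_up−V_dn)/(S_up−S_dn) = (0.0000−8.0400)/(63.8000−35.2000) = -0.2811. V = [p*·0.0000 + (1−p*)·8.0400]/1.05 = 1.6198. B = V − Δ·S = 17.0813.
Check: Δ(0,0)·S0 + B(0,0) = 1.6198 = V0.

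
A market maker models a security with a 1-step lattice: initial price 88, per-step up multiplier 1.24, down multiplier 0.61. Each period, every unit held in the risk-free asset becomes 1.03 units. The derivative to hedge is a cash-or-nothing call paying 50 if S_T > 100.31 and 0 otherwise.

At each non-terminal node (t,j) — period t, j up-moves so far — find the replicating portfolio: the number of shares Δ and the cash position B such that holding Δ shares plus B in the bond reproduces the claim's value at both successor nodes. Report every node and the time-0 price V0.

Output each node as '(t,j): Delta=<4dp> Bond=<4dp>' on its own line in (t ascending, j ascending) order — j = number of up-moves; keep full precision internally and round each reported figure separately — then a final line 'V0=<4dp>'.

Risk-neutral probability p* = (R−d)/(u−d) = (1.03−0.61)/(1.24−0.61) = 0.6667.
At expiry t=1: V(1,0)=0.0000, V(1,1)=50.0000
  t=0,j=0: stock 88.0000 → up 109.1200 (V=50.0000), down 53.6800 (V=0.0000). Price 32.3625; hedge Δ=0.9019, bond B=-47.0026.
Self-financing check: at every node Δ·S+B equals the discounted successor values.

(0,0): Delta=0.9019 Bond=-47.0026
V0=32.3625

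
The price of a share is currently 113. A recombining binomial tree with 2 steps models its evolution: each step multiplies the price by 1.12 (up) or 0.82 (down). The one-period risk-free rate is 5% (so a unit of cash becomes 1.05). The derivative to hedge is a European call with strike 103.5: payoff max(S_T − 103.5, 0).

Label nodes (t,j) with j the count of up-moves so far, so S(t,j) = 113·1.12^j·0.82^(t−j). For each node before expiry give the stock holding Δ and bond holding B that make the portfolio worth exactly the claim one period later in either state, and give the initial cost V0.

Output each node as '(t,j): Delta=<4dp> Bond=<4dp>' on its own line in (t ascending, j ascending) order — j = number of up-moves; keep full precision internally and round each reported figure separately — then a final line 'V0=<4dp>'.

Under the risk-neutral measure, an up-move has probability p* = (R−d)/(u−d) = 0.7667 and values discount at R = 1.05.
Terminal values V(2,·): V(2,0)=0.0000, V(2,1)=0.2792, V(2,2)=38.2472
  t=1,j=0: stock 92.6600 → up 103.7792 (V=0.2792), down 75.9812 (V=0.0000). Price 0.2039; hedge Δ=0.0100, bond B=-0.7268.
  t=1,j=1: stock 126.5600 → up 141.7472 (V=38.2472), down 103.7792 (V=0.2792). Price 27.9886; hedge Δ=1.0000, bond B=-98.5714.
  t=0,j=0: stock 113.0000 → up 126.5600 (V=27.9886), down 92.6600 (V=0.2039). Price 20.4814; hedge Δ=0.8196, bond B=-72.1343.
Self-financing check: at every node Δ·S+B equals the discounted successor values.

(0,0): Delta=0.8196 Bond=-72.1343
(1,0): Delta=0.0100 Bond=-0.7268
(1,1): Delta=1.0000 Bond=-98.5714
V0=20.4814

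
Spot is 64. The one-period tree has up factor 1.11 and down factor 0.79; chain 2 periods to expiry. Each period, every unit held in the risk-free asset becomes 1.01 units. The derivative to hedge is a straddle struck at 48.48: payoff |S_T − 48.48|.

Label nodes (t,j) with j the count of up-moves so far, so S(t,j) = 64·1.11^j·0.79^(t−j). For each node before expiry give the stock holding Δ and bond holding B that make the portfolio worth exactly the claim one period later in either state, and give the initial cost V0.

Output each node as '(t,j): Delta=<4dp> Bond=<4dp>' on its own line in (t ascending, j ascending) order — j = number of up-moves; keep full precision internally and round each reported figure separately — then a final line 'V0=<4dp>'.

(0,0): Delta=0.7420 Bond=-29.3802
(1,0): Delta=-0.0554 Bond=10.6432
(1,1): Delta=1.0000 Bond=-48.0000
V0=18.1099

The replicating-portfolio and risk-neutral prices coincide; use p* = (1.01−0.79)/(1.11−0.79) = 0.6875 for the latter.
Terminal values V(2,·): V(2,0)=8.5376, V(2,1)=7.6416, V(2,2)=30.3744
  t=1,j=0: stock 50.5600 → up 56.1216 (V=7.6416), down 39.9424 (V=8.5376). Price 7.8432; hedge Δ=-0.0554, bond B=10.6432.
  t=1,j=1: stock 71.0400 → up 78.8544 (V=30.3744), down 56.1216 (V=7.6416). Price 23.0400; hedge Δ=1.0000, bond B=-48.0000.
  t=0,j=0: stock 64.0000 → up 71.0400 (V=23.0400), down 50.5600 (V=7.8432). Price 18.1099; hedge Δ=0.7420, bond B=-29.3802.
Self-financing check: at every node Δ·S+B equals the discounted successor values.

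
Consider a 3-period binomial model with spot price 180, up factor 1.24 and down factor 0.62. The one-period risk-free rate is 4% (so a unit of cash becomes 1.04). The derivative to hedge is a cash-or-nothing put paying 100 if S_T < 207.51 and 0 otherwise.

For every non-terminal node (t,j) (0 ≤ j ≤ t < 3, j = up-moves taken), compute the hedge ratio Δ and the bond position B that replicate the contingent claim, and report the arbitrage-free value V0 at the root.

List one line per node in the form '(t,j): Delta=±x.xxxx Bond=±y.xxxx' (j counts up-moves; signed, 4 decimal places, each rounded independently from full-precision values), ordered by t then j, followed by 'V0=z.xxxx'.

(0,0): Delta=-0.3802 Bond=129.6954
(1,0): Delta=0.0000 Bond=92.4556
(1,1): Delta=-0.4707 Bond=155.0868
(2,0): Delta=0.0000 Bond=96.1538
(2,1): Delta=0.0000 Bond=96.1538
(2,2): Delta=-0.5828 Bond=192.3077
V0=61.2638

Under the risk-neutral measure, an up-move has probability p* = (R−d)/(u−d) = 0.6774 and values discount at R = 1.04.
Terminal payoffs: V(3,0)=100.0000, V(3,1)=100.0000, V(3,2)=100.0000, V(3,3)=0.0000
Node (2,0) S=69.1920: V=(p*·100.0000+(1−p*)·100.0000)/1.04=96.1538; Δ=(100.0000−100.0000)/(85.7981−42.8990)=0.0000; B=V−Δ·S=96.1538
Node (2,1) S=138.3840: V=(p*·100.0000+(1−p*)·100.0000)/1.04=96.1538; Δ=(100.0000−100.0000)/(171.5962−85.7981)=0.0000; B=V−Δ·S=96.1538
Node (2,2) S=276.7680: V=(p*·0.0000+(1−p*)·100.0000)/1.04=31.0174; Δ=(0.0000−100.0000)/(343.1923−171.5962)=-0.5828; B=V−Δ·S=192.3077
Node (1,0) S=111.6000: V=(p*·96.1538+(1−p*)·96.1538)/1.04=92.4556; Δ=(96.1538−96.1538)/(138.3840−69.1920)=0.0000; B=V−Δ·S=92.4556
Node (1,1) S=223.2000: V=(p*·31.0174+(1−p*)·96.1538)/1.04=50.0280; Δ=(31.0174−96.1538)/(276.7680−138.3840)=-0.4707; B=V−Δ·S=155.0868
Node (0,0) S=180.0000: V=(p*·50.0280+(1−p*)·92.4556)/1.04=61.2638; Δ=(50.0280−92.4556)/(223.2000−111.6000)=-0.3802; B=V−Δ·S=129.6954
The time-0 hedge costs 61.2638, which is the no-arbitrage price.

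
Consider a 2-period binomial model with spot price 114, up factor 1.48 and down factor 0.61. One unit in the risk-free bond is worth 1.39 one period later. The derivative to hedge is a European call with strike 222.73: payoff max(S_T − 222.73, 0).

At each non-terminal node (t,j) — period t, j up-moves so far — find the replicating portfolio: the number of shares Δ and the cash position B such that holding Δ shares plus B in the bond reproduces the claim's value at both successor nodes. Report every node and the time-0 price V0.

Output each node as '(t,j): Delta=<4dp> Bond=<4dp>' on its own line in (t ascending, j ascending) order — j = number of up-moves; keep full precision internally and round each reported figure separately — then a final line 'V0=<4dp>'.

Since d<R<u, set p* = (R−d)/(u−d) = 0.8966; price each node as the discounted p*-expectation of its children.
Terminal values V(2,·): V(2,0)=0.0000, V(2,1)=0.0000, V(2,2)=26.9756
(1,0): S=69.5400. Δ = (V_up−V_dn)/(S_up−S_dn) = (0.0000−0.0000)/(102.9192−42.4194) = 0.0000. V = [p*·0.0000 + (1−p*)·0.0000]/1.39 = 0.0000. B = V − Δ·S = 0.0000.
(1,1): S=168.7200. Δ = (V_up−V_dn)/(S_up−S_dn) = (26.9756−0.0000)/(249.7056−102.9192) = 0.1838. V = [p*·26.9756 + (1−p*)·0.0000]/1.39 = 17.3993. B = V − Δ·S = -13.6071.
(0,0): S=114.0000. Δ = (V_up−V_dn)/(S_up−S_dn) = (17.3993−0.0000)/(168.7200−69.5400) = 0.1754. V = [p*·17.3993 + (1−p*)·0.0000]/1.39 = 11.2226. B = V − Δ·S = -8.7766.
Self-financing check: at every node Δ·S+B equals the discounted successor values.

(0,0): Delta=0.1754 Bond=-8.7766
(1,0): Delta=0.0000 Bond=0.0000
(1,1): Delta=0.1838 Bond=-13.6071
V0=11.2226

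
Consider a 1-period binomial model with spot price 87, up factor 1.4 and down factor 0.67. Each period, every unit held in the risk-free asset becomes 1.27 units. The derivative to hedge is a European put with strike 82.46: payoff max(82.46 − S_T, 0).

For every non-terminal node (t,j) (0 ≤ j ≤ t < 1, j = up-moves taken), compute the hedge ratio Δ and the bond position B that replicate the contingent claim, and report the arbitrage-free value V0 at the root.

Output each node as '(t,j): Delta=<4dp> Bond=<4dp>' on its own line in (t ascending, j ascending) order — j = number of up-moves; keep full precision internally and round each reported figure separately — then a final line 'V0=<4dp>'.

Since d<R<u, set p* = (R−d)/(u−d) = 0.8219; price each node as the discounted p*-expectation of its children.
At expiry t=1: V(1,0)=24.1700, V(1,1)=0.0000
(0,0): S=87.0000. Δ = (V_up−V_dn)/(S_up−S_dn) = (0.0000−24.1700)/(121.8000−58.2900) = -0.3806. V = [p*·0.0000 + (1−p*)·24.1700]/1.27 = 3.3892. B = V − Δ·S = 36.4988.
Self-financing check: at every node Δ·S+B equals the discounted successor values.

(0,0): Delta=-0.3806 Bond=36.4988
V0=3.3892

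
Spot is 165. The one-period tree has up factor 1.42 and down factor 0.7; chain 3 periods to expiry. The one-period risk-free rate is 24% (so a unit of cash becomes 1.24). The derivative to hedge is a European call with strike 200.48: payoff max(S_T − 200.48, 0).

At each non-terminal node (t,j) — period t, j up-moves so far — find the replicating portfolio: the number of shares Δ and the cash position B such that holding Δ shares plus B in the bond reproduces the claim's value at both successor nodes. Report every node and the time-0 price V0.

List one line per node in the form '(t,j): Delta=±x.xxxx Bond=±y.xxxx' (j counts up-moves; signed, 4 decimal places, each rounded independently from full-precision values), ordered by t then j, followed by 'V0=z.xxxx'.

Under the risk-neutral measure, an up-move has probability p* = (R−d)/(u−d) = 0.7500 and values discount at R = 1.24.
At expiry t=3: V(3,0)=0.0000, V(3,1)=0.0000, V(3,2)=32.4142, V(3,3)=271.9625
  t=2,j=0: stock 80.8500 → up 114.8070 (V=0.0000), down 56.5950 (V=0.0000). Price 0.0000; hedge Δ=0.0000, bond B=0.0000.
  t=2,j=1: stock 164.0100 → up 232.8942 (V=32.4142), down 114.8070 (V=0.0000). Price 19.6054; hedge Δ=0.2745, bond B=-25.4144.
  t=2,j=2: stock 332.7060 → up 472.4425 (V=271.9625), down 232.8942 (V=32.4142). Price 171.0286; hedge Δ=1.0000, bond B=-161.6774.
  t=1,j=0: stock 115.5000 → up 164.0100 (V=19.6054), down 80.8500 (V=0.0000). Price 11.8581; hedge Δ=0.2358, bond B=-15.3716.
  t=1,j=1: stock 234.3000 → up 332.7060 (V=171.0286), down 164.0100 (V=19.6054). Price 107.3974; hedge Δ=0.8976, bond B=-102.9126.
  t=0,j=0: stock 165.0000 → up 234.3000 (V=107.3974), down 115.5000 (V=11.8581). Price 67.3488; hedge Δ=0.8042, bond B=-65.3446.
Check: Δ(0,0)·S0 + B(0,0) = 67.3488 = V0.

(0,0): Delta=0.8042 Bond=-65.3446
(1,0): Delta=0.2358 Bond=-15.3716
(1,1): Delta=0.8976 Bond=-102.9126
(2,0): Delta=0.0000 Bond=0.0000
(2,1): Delta=0.2745 Bond=-25.4144
(2,2): Delta=1.0000 Bond=-161.6774
V0=67.3488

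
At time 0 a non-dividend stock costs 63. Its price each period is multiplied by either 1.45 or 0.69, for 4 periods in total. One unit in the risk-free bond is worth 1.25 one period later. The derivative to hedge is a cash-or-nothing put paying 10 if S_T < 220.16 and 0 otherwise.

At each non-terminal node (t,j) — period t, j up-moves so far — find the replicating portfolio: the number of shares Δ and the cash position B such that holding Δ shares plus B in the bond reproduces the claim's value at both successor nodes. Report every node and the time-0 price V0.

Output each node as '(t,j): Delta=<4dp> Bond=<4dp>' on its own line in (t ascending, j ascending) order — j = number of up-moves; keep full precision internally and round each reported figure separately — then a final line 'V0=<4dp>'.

(0,0): Delta=-0.0428 Bond=5.5837
(1,0): Delta=0.0000 Bond=5.1200
(1,1): Delta=-0.0501 Bond=7.6438
(2,0): Delta=0.0000 Bond=6.4000
(2,1): Delta=0.0000 Bond=6.4000
(2,2): Delta=-0.0586 Bond=10.6814
(3,0): Delta=0.0000 Bond=8.0000
(3,1): Delta=0.0000 Bond=8.0000
(3,2): Delta=0.0000 Bond=8.0000
(3,3): Delta=-0.0685 Bond=15.2632
V0=2.8886

Risk-neutral probability p* = (R−d)/(u−d) = (1.25−0.69)/(1.45−0.69) = 0.7368.
Terminal payoffs: V(4,0)=10.0000, V(4,1)=10.0000, V(4,2)=10.0000, V(4,3)=10.0000, V(4,4)=0.0000
  t=3,j=0: stock 20.6961 → up 30.0093 (V=10.0000), down 14.2803 (V=10.0000). Price 8.0000; hedge Δ=0.0000, bond B=8.0000.
  t=3,j=1: stock 43.4917 → up 63.0630 (V=10.0000), down 30.0093 (V=10.0000). Price 8.0000; hedge Δ=0.0000, bond B=8.0000.
  t=3,j=2: stock 91.3957 → up 132.5237 (V=10.0000), down 63.0630 (V=10.0000). Price 8.0000; hedge Δ=0.0000, bond B=8.0000.
  t=3,j=3: stock 192.0634 → up 278.4919 (V=0.0000), down 132.5237 (V=10.0000). Price 2.1053; hedge Δ=-0.0685, bond B=15.2632.
  t=2,j=0: stock 29.9943 → up 43.4917 (V=8.0000), down 20.6961 (V=8.0000). Price 6.4000; hedge Δ=0.0000, bond B=6.4000.
  t=2,j=1: stock 63.0315 → up 91.3957 (V=8.0000), down 43.4917 (V=8.0000). Price 6.4000; hedge Δ=0.0000, bond B=6.4000.
  t=2,j=2: stock 132.4575 → up 192.0634 (V=2.1053), down 91.3957 (V=8.0000). Price 2.9252; hedge Δ=-0.0586, bond B=10.6814.
  t=1,j=0: stock 43.4700 → up 63.0315 (V=6.4000), down 29.9943 (V=6.4000). Price 5.1200; hedge Δ=0.0000, bond B=5.1200.
  t=1,j=1: stock 91.3500 → up 132.4575 (V=2.9252), down 63.0315 (V=6.4000). Price 3.0717; hedge Δ=-0.0501, bond B=7.6438.
  t=0,j=0: stock 63.0000 → up 91.3500 (V=3.0717), down 43.4700 (V=5.1200). Price 2.8886; hedge Δ=-0.0428, bond B=5.5837.
The time-0 hedge costs 2.8886, which is the no-arbitrage price.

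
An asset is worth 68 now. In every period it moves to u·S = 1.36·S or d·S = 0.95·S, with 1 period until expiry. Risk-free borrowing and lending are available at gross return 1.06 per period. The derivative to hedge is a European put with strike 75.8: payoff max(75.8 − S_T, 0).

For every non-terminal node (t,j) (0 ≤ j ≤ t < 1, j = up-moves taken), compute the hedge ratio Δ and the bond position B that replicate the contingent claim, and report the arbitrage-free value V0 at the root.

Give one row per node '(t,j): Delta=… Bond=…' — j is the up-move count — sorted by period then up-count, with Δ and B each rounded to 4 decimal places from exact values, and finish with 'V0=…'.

No-arbitrage ⇒ martingale measure with p* = (R−d)/(u−d) = 0.2683.
Payoff layer (t=1): V(1,0)=11.2000, V(1,1)=0.0000
Node (0,0) S=68.0000: V=(p*·0.0000+(1−p*)·11.2000)/1.06=7.7312; Δ=(0.0000−11.2000)/(92.4800−64.6000)=-0.4017; B=V−Δ·S=35.0483
Check: Δ(0,0)·S0 + B(0,0) = 7.7312 = V0.

(0,0): Delta=-0.4017 Bond=35.0483
V0=7.7312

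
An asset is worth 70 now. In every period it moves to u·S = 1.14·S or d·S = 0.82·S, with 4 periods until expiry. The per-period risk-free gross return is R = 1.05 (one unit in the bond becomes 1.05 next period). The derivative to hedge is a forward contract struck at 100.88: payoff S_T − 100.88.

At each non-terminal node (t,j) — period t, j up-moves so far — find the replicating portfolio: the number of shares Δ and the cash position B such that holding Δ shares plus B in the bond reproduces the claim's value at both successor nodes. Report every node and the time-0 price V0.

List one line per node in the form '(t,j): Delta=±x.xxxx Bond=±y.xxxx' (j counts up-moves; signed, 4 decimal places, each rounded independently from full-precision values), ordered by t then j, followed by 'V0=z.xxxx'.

Risk-neutral probability p* = (R−d)/(u−d) = (1.05−0.82)/(1.14−0.82) = 0.7188.
At expiry t=4: V(4,0)=-69.2315, V(4,1)=-56.8808, V(4,2)=-39.7104, V(4,3)=-15.8394, V(4,4)=17.3472
  t=3,j=0: stock 38.5958 → up 43.9992 (V=-56.8808), down 31.6485 (V=-69.2315). Price -57.4804; hedge Δ=1.0000, bond B=-96.0762.
  t=3,j=1: stock 53.6575 → up 61.1696 (V=-39.7104), down 43.9992 (V=-56.8808). Price -42.4187; hedge Δ=1.0000, bond B=-96.0762.
  t=3,j=2: stock 74.5970 → up 85.0406 (V=-15.8394), down 61.1696 (V=-39.7104). Price -21.4792; hedge Δ=1.0000, bond B=-96.0762.
  t=3,j=3: stock 103.7081 → up 118.2272 (V=17.3472), down 85.0406 (V=-15.8394). Price 7.6319; hedge Δ=1.0000, bond B=-96.0762.
  t=2,j=0: stock 47.0680 → up 53.6575 (V=-42.4187), down 38.5958 (V=-57.4804). Price -44.4331; hedge Δ=1.0000, bond B=-91.5011.
  t=2,j=1: stock 65.4360 → up 74.5970 (V=-21.4792), down 53.6575 (V=-42.4187). Price -26.0651; hedge Δ=1.0000, bond B=-91.5011.
  t=2,j=2: stock 90.9720 → up 103.7081 (V=7.6319), down 74.5970 (V=-21.4792). Price -0.5291; hedge Δ=1.0000, bond B=-91.5011.
  t=1,j=0: stock 57.4000 → up 65.4360 (V=-26.0651), down 47.0680 (V=-44.4331). Price -29.7439; hedge Δ=1.0000, bond B=-87.1439.
  t=1,j=1: stock 79.8000 → up 90.9720 (V=-0.5291), down 65.4360 (V=-26.0651). Price -7.3439; hedge Δ=1.0000, bond B=-87.1439.
  t=0,j=0: stock 70.0000 → up 79.8000 (V=-7.3439), down 57.4000 (V=-29.7439). Price -12.9942; hedge Δ=1.0000, bond B=-82.9942.
Root portfolio cost Δ·70+B reproduces V0=-12.9942.

(0,0): Delta=1.0000 Bond=-82.9942
(1,0): Delta=1.0000 Bond=-87.1439
(1,1): Delta=1.0000 Bond=-87.1439
(2,0): Delta=1.0000 Bond=-91.5011
(2,1): Delta=1.0000 Bond=-91.5011
(2,2): Delta=1.0000 Bond=-91.5011
(3,0): Delta=1.0000 Bond=-96.0762
(3,1): Delta=1.0000 Bond=-96.0762
(3,2): Delta=1.0000 Bond=-96.0762
(3,3): Delta=1.0000 Bond=-96.0762
V0=-12.9942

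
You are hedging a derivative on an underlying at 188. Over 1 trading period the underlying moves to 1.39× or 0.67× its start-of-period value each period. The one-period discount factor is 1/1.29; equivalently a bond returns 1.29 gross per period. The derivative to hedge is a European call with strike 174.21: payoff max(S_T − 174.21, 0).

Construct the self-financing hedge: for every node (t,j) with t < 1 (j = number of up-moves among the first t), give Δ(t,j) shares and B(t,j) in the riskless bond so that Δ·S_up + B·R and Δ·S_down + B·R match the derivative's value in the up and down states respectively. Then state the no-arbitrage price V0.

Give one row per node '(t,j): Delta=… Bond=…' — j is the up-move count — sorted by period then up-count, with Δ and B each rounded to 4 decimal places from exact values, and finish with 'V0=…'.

(0,0): Delta=0.6435 Bond=-62.8377
V0=58.1484

The replicating-portfolio and risk-neutral prices coincide; use p* = (1.29−0.67)/(1.39−0.67) = 0.8611 for the latter.
At expiry t=1: V(1,0)=0.0000, V(1,1)=87.1100
  t=0,j=0: stock 188.0000 → up 261.3200 (V=87.1100), down 125.9600 (V=0.0000). Price 58.1484; hedge Δ=0.6435, bond B=-62.8377.
Self-financing check: at every node Δ·S+B equals the discounted successor values.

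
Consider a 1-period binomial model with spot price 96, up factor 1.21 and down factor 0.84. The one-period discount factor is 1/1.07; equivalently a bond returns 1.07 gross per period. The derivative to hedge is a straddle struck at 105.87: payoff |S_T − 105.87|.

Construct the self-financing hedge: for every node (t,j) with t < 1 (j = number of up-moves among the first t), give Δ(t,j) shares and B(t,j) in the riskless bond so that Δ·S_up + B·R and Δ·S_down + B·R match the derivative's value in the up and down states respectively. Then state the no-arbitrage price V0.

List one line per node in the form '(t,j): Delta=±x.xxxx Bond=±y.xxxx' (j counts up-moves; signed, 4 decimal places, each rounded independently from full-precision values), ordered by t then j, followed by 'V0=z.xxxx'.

(0,0): Delta=-0.4206 Bond=55.2784
V0=14.9000

Risk-neutral probability p* = (R−d)/(u−d) = (1.07−0.84)/(1.21−0.84) = 0.6216.
Payoff layer (t=1): V(1,0)=25.2300, V(1,1)=10.2900
Node (0,0) S=96.0000: V=(p*·10.2900+(1−p*)·25.2300)/1.07=14.9000; Δ=(10.2900−25.2300)/(116.1600−80.6400)=-0.4206; B=V−Δ·S=55.2784
Check: Δ(0,0)·S0 + B(0,0) = 14.9000 = V0.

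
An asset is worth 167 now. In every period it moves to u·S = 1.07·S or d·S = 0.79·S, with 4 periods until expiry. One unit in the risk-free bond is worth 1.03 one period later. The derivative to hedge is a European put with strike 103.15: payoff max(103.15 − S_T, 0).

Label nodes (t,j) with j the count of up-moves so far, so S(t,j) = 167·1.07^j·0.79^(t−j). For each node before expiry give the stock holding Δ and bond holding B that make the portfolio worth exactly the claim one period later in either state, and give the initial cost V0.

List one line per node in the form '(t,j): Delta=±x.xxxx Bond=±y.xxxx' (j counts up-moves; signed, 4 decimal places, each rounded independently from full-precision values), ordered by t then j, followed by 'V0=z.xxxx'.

(0,0): Delta=-0.0168 Bond=2.9486
(1,0): Delta=-0.1060 Bond=14.8150
(1,1): Delta=-0.0058 Bond=1.0740
(2,0): Delta=-0.5387 Bond=60.3529
(2,1): Delta=-0.0528 Bond=7.7438
(2,2): Delta=0.0000 Bond=0.0000
(3,0): Delta=-1.0000 Bond=100.1456
(3,1): Delta=-0.4819 Bond=55.8332
(3,2): Delta=0.0000 Bond=0.0000
(3,3): Delta=0.0000 Bond=0.0000
V0=0.1478

No-arbitrage ⇒ martingale measure with p* = (R−d)/(u−d) = 0.8571.
Payoff layer (t=4): V(4,0)=38.1034, V(4,1)=15.0489, V(4,2)=0.0000, V(4,3)=0.0000, V(4,4)=0.0000
Node (3,0) S=82.3375: V=(p*·15.0489+(1−p*)·38.1034)/1.03=17.8081; Δ=(15.0489−38.1034)/(88.1011−65.0466)=-1.0000; B=V−Δ·S=100.1456
Node (3,1) S=111.5204: V=(p*·0.0000+(1−p*)·15.0489)/1.03=2.0872; Δ=(0.0000−15.0489)/(119.3269−88.1011)=-0.4819; B=V−Δ·S=55.8332
Node (3,2) S=151.0467: V=(p*·0.0000+(1−p*)·0.0000)/1.03=0.0000; Δ=(0.0000−0.0000)/(161.6199−119.3269)=0.0000; B=V−Δ·S=0.0000
Node (3,3) S=204.5822: V=(p*·0.0000+(1−p*)·0.0000)/1.03=0.0000; Δ=(0.0000−0.0000)/(218.9029−161.6199)=0.0000; B=V−Δ·S=0.0000
Node (2,0) S=104.2247: V=(p*·2.0872+(1−p*)·17.8081)/1.03=4.2069; Δ=(2.0872−17.8081)/(111.5204−82.3375)=-0.5387; B=V−Δ·S=60.3529
Node (2,1) S=141.1651: V=(p*·0.0000+(1−p*)·2.0872)/1.03=0.2895; Δ=(0.0000−2.0872)/(151.0467−111.5204)=-0.0528; B=V−Δ·S=7.7438
Node (2,2) S=191.1983: V=(p*·0.0000+(1−p*)·0.0000)/1.03=0.0000; Δ=(0.0000−0.0000)/(204.5822−151.0467)=0.0000; B=V−Δ·S=0.0000
Node (1,0) S=131.9300: V=(p*·0.2895+(1−p*)·4.2069)/1.03=0.8244; Δ=(0.2895−4.2069)/(141.1651−104.2247)=-0.1060; B=V−Δ·S=14.8150
Node (1,1) S=178.6900: V=(p*·0.0000+(1−p*)·0.2895)/1.03=0.0402; Δ=(0.0000−0.2895)/(191.1983−141.1651)=-0.0058; B=V−Δ·S=1.0740
Node (0,0) S=167.0000: V=(p*·0.0402+(1−p*)·0.8244)/1.03=0.1478; Δ=(0.0402−0.8244)/(178.6900−131.9300)=-0.0168; B=V−Δ·S=2.9486
The time-0 hedge costs 0.1478, which is the no-arbitrage price.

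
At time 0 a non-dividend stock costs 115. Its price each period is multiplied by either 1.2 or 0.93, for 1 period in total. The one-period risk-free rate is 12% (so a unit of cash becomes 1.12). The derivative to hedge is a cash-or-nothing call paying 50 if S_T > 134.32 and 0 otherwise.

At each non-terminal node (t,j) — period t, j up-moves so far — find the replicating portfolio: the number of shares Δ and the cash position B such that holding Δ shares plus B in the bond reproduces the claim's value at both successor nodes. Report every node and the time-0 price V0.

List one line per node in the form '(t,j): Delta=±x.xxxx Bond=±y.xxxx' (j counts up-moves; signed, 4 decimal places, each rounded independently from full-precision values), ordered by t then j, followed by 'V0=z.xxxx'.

The replicating-portfolio and risk-neutral prices coincide; use p* = (1.12−0.93)/(1.2−0.93) = 0.7037 for the latter.
Terminal payoffs: V(1,0)=0.0000, V(1,1)=50.0000
Node (0,0) S=115.0000: V=(p*·50.0000+(1−p*)·0.0000)/1.12=31.4153; Δ=(50.0000−0.0000)/(138.0000−106.9500)=1.6103; B=V−Δ·S=-153.7698
Self-financing check: at every node Δ·S+B equals the discounted successor values.

(0,0): Delta=1.6103 Bond=-153.7698
V0=31.4153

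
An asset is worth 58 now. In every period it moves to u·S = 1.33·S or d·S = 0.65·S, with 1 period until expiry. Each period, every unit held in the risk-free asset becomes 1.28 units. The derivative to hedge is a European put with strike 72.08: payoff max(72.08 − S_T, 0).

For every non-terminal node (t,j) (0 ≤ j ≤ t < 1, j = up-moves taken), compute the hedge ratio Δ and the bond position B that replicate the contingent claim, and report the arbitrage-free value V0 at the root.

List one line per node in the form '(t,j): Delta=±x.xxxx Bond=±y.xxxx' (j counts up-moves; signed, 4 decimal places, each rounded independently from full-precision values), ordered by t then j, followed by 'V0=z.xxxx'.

(0,0): Delta=-0.8717 Bond=52.5338
V0=1.9750

The replicating-portfolio and risk-neutral prices coincide; use p* = (1.28−0.65)/(1.33−0.65) = 0.9265 for the latter.
Payoff layer (t=1): V(1,0)=34.3800, V(1,1)=0.0000
  t=0,j=0: stock 58.0000 → up 77.1400 (V=0.0000), down 37.7000 (V=34.3800). Price 1.9750; hedge Δ=-0.8717, bond B=52.5338.
Self-financing check: at every node Δ·S+B equals the discounted successor values.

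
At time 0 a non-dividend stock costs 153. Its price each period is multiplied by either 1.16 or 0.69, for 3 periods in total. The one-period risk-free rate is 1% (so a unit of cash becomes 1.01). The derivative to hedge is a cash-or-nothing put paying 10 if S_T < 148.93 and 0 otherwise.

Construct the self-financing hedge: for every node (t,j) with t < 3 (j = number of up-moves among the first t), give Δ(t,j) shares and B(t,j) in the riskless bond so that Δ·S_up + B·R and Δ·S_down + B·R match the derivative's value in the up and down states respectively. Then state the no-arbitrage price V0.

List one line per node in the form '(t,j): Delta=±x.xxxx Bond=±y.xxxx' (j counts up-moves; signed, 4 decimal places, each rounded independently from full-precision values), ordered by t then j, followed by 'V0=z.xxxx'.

Since d<R<u, set p* = (R−d)/(u−d) = 0.6809; price each node as the discounted p*-expectation of its children.
Terminal payoffs: V(3,0)=10.0000, V(3,1)=10.0000, V(3,2)=10.0000, V(3,3)=0.0000
  t=2,j=0: stock 72.8433 → up 84.4982 (V=10.0000), down 50.2619 (V=10.0000). Price 9.9010; hedge Δ=0.0000, bond B=9.9010.
  t=2,j=1: stock 122.4612 → up 142.0550 (V=10.0000), down 84.4982 (V=10.0000). Price 9.9010; hedge Δ=0.0000, bond B=9.9010.
  t=2,j=2: stock 205.8768 → up 238.8171 (V=0.0000), down 142.0550 (V=10.0000). Price 3.1599; hedge Δ=-0.1033, bond B=24.4365.
  t=1,j=0: stock 105.5700 → up 122.4612 (V=9.9010), down 72.8433 (V=9.9010). Price 9.8030; hedge Δ=0.0000, bond B=9.8030.
  t=1,j=1: stock 177.4800 → up 205.8768 (V=3.1599), down 122.4612 (V=9.9010). Price 5.2587; hedge Δ=-0.0808, bond B=19.6015.
  t=0,j=0: stock 153.0000 → up 177.4800 (V=5.2587), down 105.5700 (V=9.8030). Price 6.6426; hedge Δ=-0.0632, bond B=16.3112.
Root portfolio cost Δ·153+B reproduces V0=6.6426.

(0,0): Delta=-0.0632 Bond=16.3112
(1,0): Delta=0.0000 Bond=9.8030
(1,1): Delta=-0.0808 Bond=19.6015
(2,0): Delta=0.0000 Bond=9.9010
(2,1): Delta=0.0000 Bond=9.9010
(2,2): Delta=-0.1033 Bond=24.4365
V0=6.6426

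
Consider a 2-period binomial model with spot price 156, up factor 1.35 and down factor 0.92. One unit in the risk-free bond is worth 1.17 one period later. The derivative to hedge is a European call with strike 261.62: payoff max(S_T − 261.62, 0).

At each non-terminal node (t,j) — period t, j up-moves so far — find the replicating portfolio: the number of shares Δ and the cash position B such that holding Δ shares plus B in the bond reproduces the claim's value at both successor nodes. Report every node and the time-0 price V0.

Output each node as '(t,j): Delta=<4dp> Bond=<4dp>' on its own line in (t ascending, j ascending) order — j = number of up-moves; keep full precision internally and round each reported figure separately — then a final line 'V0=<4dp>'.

(0,0): Delta=0.1681 Bond=-20.6183
(1,0): Delta=0.0000 Bond=0.0000
(1,1): Delta=0.2506 Bond=-41.4923
V0=5.6028

The replicating-portfolio and risk-neutral prices coincide; use p* = (1.17−0.92)/(1.35−0.92) = 0.5814 for the latter.
Terminal values V(2,·): V(2,0)=0.0000, V(2,1)=0.0000, V(2,2)=22.6900
  t=1,j=0: stock 143.5200 → up 193.7520 (V=0.0000), down 132.0384 (V=0.0000). Price 0.0000; hedge Δ=0.0000, bond B=0.0000.
  t=1,j=1: stock 210.6000 → up 284.3100 (V=22.6900), down 193.7520 (V=0.0000). Price 11.2751; hedge Δ=0.2506, bond B=-41.4923.
  t=0,j=0: stock 156.0000 → up 210.6000 (V=11.2751), down 143.5200 (V=0.0000). Price 5.6028; hedge Δ=0.1681, bond B=-20.6183.
Check: Δ(0,0)·S0 + B(0,0) = 5.6028 = V0.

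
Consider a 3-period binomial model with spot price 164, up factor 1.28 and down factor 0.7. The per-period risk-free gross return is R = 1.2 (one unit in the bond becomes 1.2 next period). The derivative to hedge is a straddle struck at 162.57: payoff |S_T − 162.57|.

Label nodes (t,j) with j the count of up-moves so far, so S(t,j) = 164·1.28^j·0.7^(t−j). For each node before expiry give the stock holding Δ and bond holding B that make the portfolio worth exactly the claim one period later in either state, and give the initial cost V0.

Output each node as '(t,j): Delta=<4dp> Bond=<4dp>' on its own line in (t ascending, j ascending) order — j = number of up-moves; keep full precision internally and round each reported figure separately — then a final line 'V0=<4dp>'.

No-arbitrage ⇒ martingale measure with p* = (R−d)/(u−d) = 0.8621.
Payoff layer (t=3): V(3,0)=106.3180, V(3,1)=59.7092, V(3,2)=25.5183, V(3,3)=181.3629
  t=2,j=0: stock 80.3600 → up 102.8608 (V=59.7092), down 56.2520 (V=106.3180). Price 55.1150; hedge Δ=-1.0000, bond B=135.4750.
  t=2,j=1: stock 146.9440 → up 188.0883 (V=25.5183), down 102.8608 (V=59.7092). Price 25.1953; hedge Δ=-0.4012, bond B=84.1450.
  t=2,j=2: stock 268.6976 → up 343.9329 (V=181.3629), down 188.0883 (V=25.5183). Price 133.2226; hedge Δ=1.0000, bond B=-135.4750.
  t=1,j=0: stock 114.8000 → up 146.9440 (V=25.1953), down 80.3600 (V=55.1150). Price 24.4351; hedge Δ=-0.4494, bond B=76.0209.
  t=1,j=1: stock 209.9200 → up 268.6976 (V=133.2226), down 146.9440 (V=25.1953). Price 98.6019; hedge Δ=0.8873, bond B=-87.6521.
  t=0,j=0: stock 164.0000 → up 209.9200 (V=98.6019), down 114.8000 (V=24.4351). Price 73.6433; hedge Δ=0.7797, bond B=-54.2305.
Self-financing check: at every node Δ·S+B equals the discounted successor values.

(0,0): Delta=0.7797 Bond=-54.2305
(1,0): Delta=-0.4494 Bond=76.0209
(1,1): Delta=0.8873 Bond=-87.6521
(2,0): Delta=-1.0000 Bond=135.4750
(2,1): Delta=-0.4012 Bond=84.1450
(2,2): Delta=1.0000 Bond=-135.4750
V0=73.6433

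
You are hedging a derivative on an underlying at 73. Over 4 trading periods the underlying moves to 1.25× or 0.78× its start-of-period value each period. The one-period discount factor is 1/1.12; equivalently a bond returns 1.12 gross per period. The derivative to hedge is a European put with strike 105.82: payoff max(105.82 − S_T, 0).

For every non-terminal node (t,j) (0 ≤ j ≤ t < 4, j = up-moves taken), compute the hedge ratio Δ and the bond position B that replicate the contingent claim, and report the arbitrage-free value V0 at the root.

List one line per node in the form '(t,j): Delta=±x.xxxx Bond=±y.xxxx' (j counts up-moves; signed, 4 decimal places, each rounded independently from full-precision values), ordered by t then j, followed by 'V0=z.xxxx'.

(0,0): Delta=-0.4252 Bond=39.3227
(1,0): Delta=-0.9160 Bond=71.9881
(1,1): Delta=-0.3081 Bond=33.3559
(2,0): Delta=-1.0000 Bond=84.3591
(2,1): Delta=-0.8959 Bond=79.1996
(2,2): Delta=-0.1678 Bond=21.3606
(3,0): Delta=-1.0000 Bond=94.4821
(3,1): Delta=-1.0000 Bond=94.4821
(3,2): Delta=-0.8711 Bond=86.4941
(3,3): Delta=0.0000 Bond=0.0000
V0=8.2865

Risk-neutral probability p* = (R−d)/(u−d) = (1.12−0.78)/(1.25−0.78) = 0.7234.
Terminal values V(4,·): V(4,0)=78.7990, V(4,1)=62.5171, V(4,2)=36.4244, V(4,3)=0.0000, V(4,4)=0.0000
(3,0): S=34.6423. Δ = (V_up−V_dn)/(S_up−S_dn) = (62.5171−78.7990)/(43.3029−27.0210) = -1.0000. V = [p*·62.5171 + (1−p*)·78.7990]/1.12 = 59.8398. B = V − Δ·S = 94.4821.
(3,1): S=55.5165. Δ = (V_up−V_dn)/(S_up−S_dn) = (36.4244−62.5171)/(69.3956−43.3029) = -1.0000. V = [p*·36.4244 + (1−p*)·62.5171]/1.12 = 38.9656. B = V − Δ·S = 94.4821.
(3,2): S=88.9688. Δ = (V_up−V_dn)/(S_up−S_dn) = (0.0000−36.4244)/(111.2109−69.3956) = -0.8711. V = [p*·0.0000 + (1−p*)·36.4244]/1.12 = 8.9954. B = V − Δ·S = 86.4941.
(3,3): S=142.5781. Δ = (V_up−V_dn)/(S_up−S_dn) = (0.0000−0.0000)/(178.2227−111.2109) = 0.0000. V = [p*·0.0000 + (1−p*)·0.0000]/1.12 = 0.0000. B = V − Δ·S = 0.0000.
(2,0): S=44.4132. Δ = (V_up−V_dn)/(S_up−S_dn) = (38.9656−59.8398)/(55.5165−34.6423) = -1.0000. V = [p*·38.9656 + (1−p*)·59.8398]/1.12 = 39.9459. B = V − Δ·S = 84.3591.
(2,1): S=71.1750. Δ = (V_up−V_dn)/(S_up−S_dn) = (8.9954−38.9656)/(88.9688−55.5165) = -0.8959. V = [p*·8.9954 + (1−p*)·38.9656]/1.12 = 15.4331. B = V − Δ·S = 79.1996.
(2,2): S=114.0625. Δ = (V_up−V_dn)/(S_up−S_dn) = (0.0000−8.9954)/(142.5781−88.9688) = -0.1678. V = [p*·0.0000 + (1−p*)·8.9954]/1.12 = 2.2215. B = V − Δ·S = 21.3606.
(1,0): S=56.9400. Δ = (V_up−V_dn)/(S_up−S_dn) = (15.4331−39.9459)/(71.1750−44.4132) = -0.9160. V = [p*·15.4331 + (1−p*)·39.9459]/1.12 = 19.8332. B = V − Δ·S = 71.9881.
(1,1): S=91.2500. Δ = (V_up−V_dn)/(S_up−S_dn) = (2.2215−15.4331)/(114.0625−71.1750) = -0.3081. V = [p*·2.2215 + (1−p*)·15.4331]/1.12 = 5.2462. B = V − Δ·S = 33.3559.
(0,0): S=73.0000. Δ = (V_up−V_dn)/(S_up−S_dn) = (5.2462−19.8332)/(91.2500−56.9400) = -0.4252. V = [p*·5.2462 + (1−p*)·19.8332]/1.12 = 8.2865. B = V − Δ·S = 39.3227.
Check: Δ(0,0)·S0 + B(0,0) = 8.2865 = V0.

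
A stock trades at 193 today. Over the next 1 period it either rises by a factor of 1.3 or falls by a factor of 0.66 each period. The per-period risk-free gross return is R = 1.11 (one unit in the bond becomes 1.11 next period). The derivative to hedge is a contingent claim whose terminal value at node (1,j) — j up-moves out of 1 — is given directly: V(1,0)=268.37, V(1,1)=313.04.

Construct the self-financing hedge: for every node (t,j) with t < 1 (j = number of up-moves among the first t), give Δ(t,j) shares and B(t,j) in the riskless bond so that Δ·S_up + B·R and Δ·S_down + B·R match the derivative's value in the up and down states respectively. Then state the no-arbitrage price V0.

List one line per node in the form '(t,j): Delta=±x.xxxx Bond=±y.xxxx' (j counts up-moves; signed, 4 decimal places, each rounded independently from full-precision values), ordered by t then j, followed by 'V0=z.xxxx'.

No-arbitrage ⇒ martingale measure with p* = (R−d)/(u−d) = 0.7031.
Terminal values V(1,·): V(1,0)=268.3700, V(1,1)=313.0400
(0,0): S=193.0000. Δ = (V_up−V_dn)/(S_up−S_dn) = (313.0400−268.3700)/(250.9000−127.3800) = 0.3616. V = [p*·313.0400 + (1−p*)·268.3700]/1.11 = 270.0708. B = V − Δ·S = 200.2739.
Check: Δ(0,0)·S0 + B(0,0) = 270.0708 = V0.

(0,0): Delta=0.3616 Bond=200.2739
V0=270.0708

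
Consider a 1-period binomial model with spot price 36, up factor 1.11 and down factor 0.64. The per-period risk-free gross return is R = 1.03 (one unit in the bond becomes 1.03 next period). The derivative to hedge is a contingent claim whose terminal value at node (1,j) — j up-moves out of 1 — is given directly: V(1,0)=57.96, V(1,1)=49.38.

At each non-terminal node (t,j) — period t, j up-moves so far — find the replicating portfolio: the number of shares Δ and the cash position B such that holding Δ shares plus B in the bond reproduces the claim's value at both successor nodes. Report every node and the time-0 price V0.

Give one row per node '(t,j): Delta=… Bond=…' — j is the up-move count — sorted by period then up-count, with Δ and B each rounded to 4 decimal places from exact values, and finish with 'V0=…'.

Since d<R<u, set p* = (R−d)/(u−d) = 0.8298; price each node as the discounted p*-expectation of its children.
Terminal payoffs: V(1,0)=57.9600, V(1,1)=49.3800
(0,0): S=36.0000. Δ = (V_up−V_dn)/(S_up−S_dn) = (49.3800−57.9600)/(39.9600−23.0400) = -0.5071. V = [p*·49.3800 + (1−p*)·57.9600]/1.03 = 49.3596. B = V − Δ·S = 67.6150.
Self-financing check: at every node Δ·S+B equals the discounted successor values.

(0,0): Delta=-0.5071 Bond=67.6150
V0=49.3596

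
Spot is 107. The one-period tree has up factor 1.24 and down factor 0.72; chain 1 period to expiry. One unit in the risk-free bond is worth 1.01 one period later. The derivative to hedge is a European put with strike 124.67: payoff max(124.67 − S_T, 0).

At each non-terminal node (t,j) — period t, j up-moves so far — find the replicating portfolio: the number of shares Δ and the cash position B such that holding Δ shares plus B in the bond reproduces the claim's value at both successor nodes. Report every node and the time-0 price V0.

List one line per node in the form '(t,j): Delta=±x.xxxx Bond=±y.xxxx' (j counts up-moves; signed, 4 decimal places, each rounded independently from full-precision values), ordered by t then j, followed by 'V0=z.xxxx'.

(0,0): Delta=-0.8560 Bond=112.4547
V0=20.8585

Since d<R<u, set p* = (R−d)/(u−d) = 0.5577; price each node as the discounted p*-expectation of its children.
Terminal payoffs: V(1,0)=47.6300, V(1,1)=0.0000
  t=0,j=0: stock 107.0000 → up 132.6800 (V=0.0000), down 77.0400 (V=47.6300). Price 20.8585; hedge Δ=-0.8560, bond B=112.4547.
Check: Δ(0,0)·S0 + B(0,0) = 20.8585 = V0.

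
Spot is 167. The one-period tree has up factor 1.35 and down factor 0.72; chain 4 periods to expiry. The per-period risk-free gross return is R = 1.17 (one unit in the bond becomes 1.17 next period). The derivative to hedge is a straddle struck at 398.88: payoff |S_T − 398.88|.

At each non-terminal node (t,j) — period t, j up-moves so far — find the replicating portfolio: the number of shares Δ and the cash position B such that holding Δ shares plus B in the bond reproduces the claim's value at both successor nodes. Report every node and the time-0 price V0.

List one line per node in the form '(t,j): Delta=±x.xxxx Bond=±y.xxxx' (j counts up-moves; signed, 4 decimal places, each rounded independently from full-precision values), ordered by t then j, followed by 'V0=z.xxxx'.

The replicating-portfolio and risk-neutral prices coincide; use p* = (1.17−0.72)/(1.35−0.72) = 0.7143 for the latter.
Payoff layer (t=4): V(4,0)=354.0007, V(4,1)=314.7312, V(4,2)=241.1011, V(4,3)=103.0445, V(4,4)=155.8115
(3,0): S=62.3324. Δ = (V_up−V_dn)/(S_up−S_dn) = (314.7312−354.0007)/(84.1488−44.8793) = -1.0000. V = [p*·314.7312 + (1−p*)·354.0007]/1.17 = 278.5907. B = V − Δ·S = 340.9231.
(3,1): S=116.8733. Δ = (V_up−V_dn)/(S_up−S_dn) = (241.1011−314.7312)/(157.7789−84.1488) = -1.0000. V = [p*·241.1011 + (1−p*)·314.7312]/1.17 = 224.0498. B = V − Δ·S = 340.9231.
(3,2): S=219.1374. Δ = (V_up−V_dn)/(S_up−S_dn) = (103.0445−241.1011)/(295.8355−157.7789) = -1.0000. V = [p*·103.0445 + (1−p*)·241.1011]/1.17 = 121.7857. B = V − Δ·S = 340.9231.
(3,3): S=410.8826. Δ = (V_up−V_dn)/(S_up−S_dn) = (155.8115−103.0445)/(554.6915−295.8355) = 0.2038. V = [p*·155.8115 + (1−p*)·103.0445]/1.17 = 120.2865. B = V − Δ·S = 36.5293.
(2,0): S=86.5728. Δ = (V_up−V_dn)/(S_up−S_dn) = (224.0498−278.5907)/(116.8733−62.3324) = -1.0000. V = [p*·224.0498 + (1−p*)·278.5907]/1.17 = 204.8144. B = V − Δ·S = 291.3872.
(2,1): S=162.3240. Δ = (V_up−V_dn)/(S_up−S_dn) = (121.7857−224.0498)/(219.1374−116.8733) = -1.0000. V = [p*·121.7857 + (1−p*)·224.0498]/1.17 = 129.0632. B = V − Δ·S = 291.3872.
(2,2): S=304.3575. Δ = (V_up−V_dn)/(S_up−S_dn) = (120.2865−121.7857)/(410.8826−219.1374) = -0.0078. V = [p*·120.2865 + (1−p*)·121.7857]/1.17 = 103.1751. B = V − Δ·S = 105.5547.
(1,0): S=120.2400. Δ = (V_up−V_dn)/(S_up−S_dn) = (129.0632−204.8144)/(162.3240−86.5728) = -1.0000. V = [p*·129.0632 + (1−p*)·204.8144]/1.17 = 128.8089. B = V − Δ·S = 249.0489.
(1,1): S=225.4500. Δ = (V_up−V_dn)/(S_up−S_dn) = (103.1751−129.0632)/(304.3575−162.3240) = -0.1823. V = [p*·103.1751 + (1−p*)·129.0632]/1.17 = 94.5057. B = V − Δ·S = 135.5980.
(0,0): S=167.0000. Δ = (V_up−V_dn)/(S_up−S_dn) = (94.5057−128.8089)/(225.4500−120.2400) = -0.3260. V = [p*·94.5057 + (1−p*)·128.8089]/1.17 = 89.1510. B = V − Δ·S = 143.6005.
Self-financing check: at every node Δ·S+B equals the discounted successor values.

(0,0): Delta=-0.3260 Bond=143.6005
(1,0): Delta=-1.0000 Bond=249.0489
(1,1): Delta=-0.1823 Bond=135.5980
(2,0): Delta=-1.0000 Bond=291.3872
(2,1): Delta=-1.0000 Bond=291.3872
(2,2): Delta=-0.0078 Bond=105.5547
(3,0): Delta=-1.0000 Bond=340.9231
(3,1): Delta=-1.0000 Bond=340.9231
(3,2): Delta=-1.0000 Bond=340.9231
(3,3): Delta=0.2038 Bond=36.5293
V0=89.1510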